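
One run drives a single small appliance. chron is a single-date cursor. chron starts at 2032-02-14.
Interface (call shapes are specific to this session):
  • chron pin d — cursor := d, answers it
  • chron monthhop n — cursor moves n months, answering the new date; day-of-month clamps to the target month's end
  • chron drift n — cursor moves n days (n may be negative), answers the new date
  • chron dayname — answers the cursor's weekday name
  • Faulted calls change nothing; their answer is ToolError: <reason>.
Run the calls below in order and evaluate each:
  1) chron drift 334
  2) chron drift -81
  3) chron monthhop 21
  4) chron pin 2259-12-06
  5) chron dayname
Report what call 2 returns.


I use chron drift(n→334): 2033-01-13.
Invoking chron drift(n→-81): 2032-10-24.
I use chron monthhop(n→21), and see 2034-07-24.
I use chron pin(d→2259-12-06), and observe 2259-12-06.
Now I run chron dayname: Tuesday.

Answer: 2032-10-24


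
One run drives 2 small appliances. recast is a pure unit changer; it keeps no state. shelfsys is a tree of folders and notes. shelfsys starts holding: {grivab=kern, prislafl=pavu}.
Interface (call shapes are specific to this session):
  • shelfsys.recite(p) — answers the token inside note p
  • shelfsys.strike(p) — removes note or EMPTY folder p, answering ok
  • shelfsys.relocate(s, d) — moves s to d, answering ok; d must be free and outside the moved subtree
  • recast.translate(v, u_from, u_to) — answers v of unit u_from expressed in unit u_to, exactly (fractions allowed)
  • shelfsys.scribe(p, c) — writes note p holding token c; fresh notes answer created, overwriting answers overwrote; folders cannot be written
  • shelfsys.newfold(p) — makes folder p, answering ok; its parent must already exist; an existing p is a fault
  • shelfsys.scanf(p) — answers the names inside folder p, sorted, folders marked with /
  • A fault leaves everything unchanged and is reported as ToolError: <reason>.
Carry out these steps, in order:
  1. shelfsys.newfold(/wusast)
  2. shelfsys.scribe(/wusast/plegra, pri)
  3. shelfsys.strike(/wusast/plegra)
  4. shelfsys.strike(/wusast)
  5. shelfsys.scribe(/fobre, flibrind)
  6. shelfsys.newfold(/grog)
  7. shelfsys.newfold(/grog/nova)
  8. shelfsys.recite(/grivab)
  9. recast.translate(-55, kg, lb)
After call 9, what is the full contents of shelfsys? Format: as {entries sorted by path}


Answer: {fobre=flibrind, grivab=kern, grog/, grog/nova/, prislafl=pavu}

Derivation:
Act: newfold[/wusast]
Obs: ok
Act: scribe[/wusast/plegra; pri]
Obs: created
Act: strike[/wusast/plegra]
Obs: ok
Act: strike[/wusast]
Obs: ok
Act: scribe[/fobre; flibrind]
Obs: created
Act: newfold[/grog]
Obs: ok
Act: newfold[/grog/nova]
Obs: ok
Act: recite[/grivab]
Obs: kern
Act: translate[-55; kg; lb]
Obs: -500000000/4123567


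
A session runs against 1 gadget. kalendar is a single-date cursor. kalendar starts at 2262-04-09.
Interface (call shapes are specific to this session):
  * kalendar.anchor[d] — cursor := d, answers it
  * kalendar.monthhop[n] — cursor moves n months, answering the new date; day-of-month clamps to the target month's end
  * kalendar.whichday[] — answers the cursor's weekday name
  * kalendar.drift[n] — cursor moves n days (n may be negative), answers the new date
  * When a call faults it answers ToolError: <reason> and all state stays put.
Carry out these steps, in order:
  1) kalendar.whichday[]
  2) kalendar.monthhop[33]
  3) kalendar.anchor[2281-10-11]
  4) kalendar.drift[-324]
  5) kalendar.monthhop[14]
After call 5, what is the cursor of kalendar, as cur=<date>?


Calling whichday, giving Wednesday.
Next I call monthhop passing n→33, which returns 2265-01-09.
I try anchor passing d→2281-10-11, and see 2281-10-11.
Then drift passing n→-324, → 2280-11-21.
I call monthhop passing n→14, which returns 2282-01-21.

Answer: cur=2282-01-21


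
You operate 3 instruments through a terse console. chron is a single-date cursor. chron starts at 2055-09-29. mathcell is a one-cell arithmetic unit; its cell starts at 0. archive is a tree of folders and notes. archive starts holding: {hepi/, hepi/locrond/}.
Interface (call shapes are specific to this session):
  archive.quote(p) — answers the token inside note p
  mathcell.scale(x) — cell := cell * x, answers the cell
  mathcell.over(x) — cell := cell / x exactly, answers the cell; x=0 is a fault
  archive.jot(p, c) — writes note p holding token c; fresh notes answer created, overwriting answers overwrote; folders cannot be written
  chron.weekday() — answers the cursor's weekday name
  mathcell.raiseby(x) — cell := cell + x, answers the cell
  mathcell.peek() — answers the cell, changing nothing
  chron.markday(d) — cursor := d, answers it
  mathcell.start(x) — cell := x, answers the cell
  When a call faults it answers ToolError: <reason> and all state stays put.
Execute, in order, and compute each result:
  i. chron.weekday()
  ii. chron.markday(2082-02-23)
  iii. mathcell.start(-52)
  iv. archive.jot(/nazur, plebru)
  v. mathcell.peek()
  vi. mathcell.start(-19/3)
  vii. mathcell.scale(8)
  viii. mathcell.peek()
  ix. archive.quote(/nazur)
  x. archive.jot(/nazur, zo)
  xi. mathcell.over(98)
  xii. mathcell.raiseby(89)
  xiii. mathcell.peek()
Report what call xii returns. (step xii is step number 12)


Answer: 13007/147

Derivation:
;; chron.weekday() => Wednesday
;; chron.markday(d: 2082-02-23) => 2082-02-23
;; mathcell.start(x: -52) => -52
;; archive.jot(p: /nazur, c: plebru) => created
;; mathcell.peek() => -52
;; mathcell.start(x: -19/3) => -19/3
;; mathcell.scale(x: 8) => -152/3
;; mathcell.peek() => -152/3
;; archive.quote(p: /nazur) => plebru
;; archive.jot(p: /nazur, c: zo) => overwrote
;; mathcell.over(x: 98) => -76/147
;; mathcell.raiseby(x: 89) => 13007/147
;; mathcell.peek() => 13007/147


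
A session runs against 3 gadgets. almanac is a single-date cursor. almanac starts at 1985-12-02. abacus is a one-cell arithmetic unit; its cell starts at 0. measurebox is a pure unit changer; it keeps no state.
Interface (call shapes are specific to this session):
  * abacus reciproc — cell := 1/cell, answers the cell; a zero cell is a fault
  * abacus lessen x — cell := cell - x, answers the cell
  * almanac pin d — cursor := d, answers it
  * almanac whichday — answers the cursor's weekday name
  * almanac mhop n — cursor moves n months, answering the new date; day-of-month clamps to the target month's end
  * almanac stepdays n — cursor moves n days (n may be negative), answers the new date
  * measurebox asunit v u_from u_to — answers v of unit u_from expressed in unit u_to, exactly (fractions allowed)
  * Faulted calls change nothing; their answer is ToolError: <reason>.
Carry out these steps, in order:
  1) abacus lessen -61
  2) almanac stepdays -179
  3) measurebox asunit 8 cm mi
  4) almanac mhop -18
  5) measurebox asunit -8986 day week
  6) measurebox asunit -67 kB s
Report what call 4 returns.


Answer: 1983-12-06

Derivation:
> abacus lessen -61
  61
> almanac stepdays -179
  1985-06-06
> measurebox asunit 8 cm mi
  5/100584
> almanac mhop -18
  1983-12-06
> measurebox asunit -8986 day week
  -8986/7
> measurebox asunit -67 kB s
  ToolError: incompatible units


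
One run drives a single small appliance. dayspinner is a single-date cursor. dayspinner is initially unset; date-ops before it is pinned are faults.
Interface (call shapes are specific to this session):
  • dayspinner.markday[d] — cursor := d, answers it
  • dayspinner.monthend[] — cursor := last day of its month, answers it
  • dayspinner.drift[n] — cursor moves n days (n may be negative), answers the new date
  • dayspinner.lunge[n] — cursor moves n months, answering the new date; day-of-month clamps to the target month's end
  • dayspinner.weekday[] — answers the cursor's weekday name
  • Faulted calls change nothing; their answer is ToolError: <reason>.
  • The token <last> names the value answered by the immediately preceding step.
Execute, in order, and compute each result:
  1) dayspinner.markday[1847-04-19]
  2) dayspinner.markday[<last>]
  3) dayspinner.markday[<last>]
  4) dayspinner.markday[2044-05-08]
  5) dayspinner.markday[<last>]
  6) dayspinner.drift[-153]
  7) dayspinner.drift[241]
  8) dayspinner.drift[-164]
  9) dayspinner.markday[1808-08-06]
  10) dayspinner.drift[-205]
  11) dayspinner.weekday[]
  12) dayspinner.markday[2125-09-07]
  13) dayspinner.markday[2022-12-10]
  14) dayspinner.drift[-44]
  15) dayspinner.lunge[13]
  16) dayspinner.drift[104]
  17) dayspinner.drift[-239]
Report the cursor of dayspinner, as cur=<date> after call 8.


% dayspinner.markday d='1847-04-19'
[out] 1847-04-19
% dayspinner.markday d='<last>'
[out] 1847-04-19
% dayspinner.markday d='<last>'
[out] 1847-04-19
% dayspinner.markday d='2044-05-08'
[out] 2044-05-08
% dayspinner.markday d='<last>'
[out] 2044-05-08
% dayspinner.drift n='-153'
[out] 2043-12-07
% dayspinner.drift n='241'
[out] 2044-08-04
% dayspinner.drift n='-164'
[out] 2044-02-22
% dayspinner.markday d='1808-08-06'
[out] 1808-08-06
% dayspinner.drift n='-205'
[out] 1808-01-14
% dayspinner.weekday
[out] Thursday
% dayspinner.markday d='2125-09-07'
[out] 2125-09-07
% dayspinner.markday d='2022-12-10'
[out] 2022-12-10
% dayspinner.drift n='-44'
[out] 2022-10-27
% dayspinner.lunge n='13'
[out] 2023-11-27
% dayspinner.drift n='104'
[out] 2024-03-10
% dayspinner.drift n='-239'
[out] 2023-07-15

Answer: cur=2044-02-22


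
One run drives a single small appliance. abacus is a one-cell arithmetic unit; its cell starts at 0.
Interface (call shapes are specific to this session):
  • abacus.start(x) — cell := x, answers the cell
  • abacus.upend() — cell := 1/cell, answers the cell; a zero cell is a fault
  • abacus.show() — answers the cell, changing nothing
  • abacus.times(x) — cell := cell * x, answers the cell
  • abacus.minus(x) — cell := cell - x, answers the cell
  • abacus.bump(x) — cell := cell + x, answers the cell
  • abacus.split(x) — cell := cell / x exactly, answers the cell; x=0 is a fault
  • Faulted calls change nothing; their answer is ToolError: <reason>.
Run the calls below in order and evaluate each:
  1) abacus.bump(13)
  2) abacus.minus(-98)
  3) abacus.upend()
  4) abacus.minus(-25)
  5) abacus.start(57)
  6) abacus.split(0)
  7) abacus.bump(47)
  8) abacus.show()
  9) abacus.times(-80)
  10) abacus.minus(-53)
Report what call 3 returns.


Answer: 1/111

Derivation:
Act: bump[x='13']
Obs: 13
Act: minus[x='-98']
Obs: 111
Act: upend[]
Obs: 1/111
Act: minus[x='-25']
Obs: 2776/111
Act: start[x='57']
Obs: 57
Act: split[x='0']
Obs: ToolError: division by zero
Act: bump[x='47']
Obs: 104
Act: show[]
Obs: 104
Act: times[x='-80']
Obs: -8320
Act: minus[x='-53']
Obs: -8267


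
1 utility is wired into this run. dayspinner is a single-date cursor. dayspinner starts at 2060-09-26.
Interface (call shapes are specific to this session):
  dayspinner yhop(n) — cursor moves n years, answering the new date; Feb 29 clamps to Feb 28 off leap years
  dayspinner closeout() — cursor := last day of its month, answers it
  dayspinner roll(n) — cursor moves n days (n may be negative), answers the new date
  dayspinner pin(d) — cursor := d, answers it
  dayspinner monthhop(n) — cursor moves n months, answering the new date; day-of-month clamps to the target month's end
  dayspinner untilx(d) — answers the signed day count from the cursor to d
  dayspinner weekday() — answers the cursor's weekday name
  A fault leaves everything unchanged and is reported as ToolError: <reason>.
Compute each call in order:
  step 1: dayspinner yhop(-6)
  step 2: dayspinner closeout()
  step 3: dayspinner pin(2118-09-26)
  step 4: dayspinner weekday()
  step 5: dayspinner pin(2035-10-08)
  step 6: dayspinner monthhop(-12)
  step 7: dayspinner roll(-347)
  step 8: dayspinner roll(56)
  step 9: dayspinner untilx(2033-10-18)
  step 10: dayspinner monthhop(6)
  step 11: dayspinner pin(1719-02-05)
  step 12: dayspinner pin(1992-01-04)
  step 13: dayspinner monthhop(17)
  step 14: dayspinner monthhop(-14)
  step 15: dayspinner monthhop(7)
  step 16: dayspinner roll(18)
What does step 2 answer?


Answer: 2054-09-30

Derivation:
% dayspinner yhop n: -6
  2054-09-26
% dayspinner closeout
  2054-09-30
% dayspinner pin d: 2118-09-26
  2118-09-26
% dayspinner weekday
  Monday
% dayspinner pin d: 2035-10-08
  2035-10-08
% dayspinner monthhop n: -12
  2034-10-08
% dayspinner roll n: -347
  2033-10-26
% dayspinner roll n: 56
  2033-12-21
% dayspinner untilx d: 2033-10-18
  -64
% dayspinner monthhop n: 6
  2034-06-21
% dayspinner pin d: 1719-02-05
  1719-02-05
% dayspinner pin d: 1992-01-04
  1992-01-04
% dayspinner monthhop n: 17
  1993-06-04
% dayspinner monthhop n: -14
  1992-04-04
% dayspinner monthhop n: 7
  1992-11-04
% dayspinner roll n: 18
  1992-11-22


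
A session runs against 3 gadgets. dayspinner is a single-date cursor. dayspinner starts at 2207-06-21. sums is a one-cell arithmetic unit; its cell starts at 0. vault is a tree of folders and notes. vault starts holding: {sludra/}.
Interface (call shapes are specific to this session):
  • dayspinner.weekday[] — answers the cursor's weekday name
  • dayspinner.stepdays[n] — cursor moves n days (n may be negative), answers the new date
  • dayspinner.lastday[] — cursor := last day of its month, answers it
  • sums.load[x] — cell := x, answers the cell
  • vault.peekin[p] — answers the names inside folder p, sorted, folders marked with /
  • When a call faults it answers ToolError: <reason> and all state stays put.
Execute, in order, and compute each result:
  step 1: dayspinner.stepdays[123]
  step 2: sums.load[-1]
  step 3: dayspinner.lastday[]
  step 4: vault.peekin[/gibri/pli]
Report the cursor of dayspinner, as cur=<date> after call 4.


→ dayspinner.stepdays(123)
← 2207-10-22
→ sums.load(-1)
← -1
→ dayspinner.lastday()
← 2207-10-31
→ vault.peekin(/gibri/pli)
← ToolError: not found

Answer: cur=2207-10-31


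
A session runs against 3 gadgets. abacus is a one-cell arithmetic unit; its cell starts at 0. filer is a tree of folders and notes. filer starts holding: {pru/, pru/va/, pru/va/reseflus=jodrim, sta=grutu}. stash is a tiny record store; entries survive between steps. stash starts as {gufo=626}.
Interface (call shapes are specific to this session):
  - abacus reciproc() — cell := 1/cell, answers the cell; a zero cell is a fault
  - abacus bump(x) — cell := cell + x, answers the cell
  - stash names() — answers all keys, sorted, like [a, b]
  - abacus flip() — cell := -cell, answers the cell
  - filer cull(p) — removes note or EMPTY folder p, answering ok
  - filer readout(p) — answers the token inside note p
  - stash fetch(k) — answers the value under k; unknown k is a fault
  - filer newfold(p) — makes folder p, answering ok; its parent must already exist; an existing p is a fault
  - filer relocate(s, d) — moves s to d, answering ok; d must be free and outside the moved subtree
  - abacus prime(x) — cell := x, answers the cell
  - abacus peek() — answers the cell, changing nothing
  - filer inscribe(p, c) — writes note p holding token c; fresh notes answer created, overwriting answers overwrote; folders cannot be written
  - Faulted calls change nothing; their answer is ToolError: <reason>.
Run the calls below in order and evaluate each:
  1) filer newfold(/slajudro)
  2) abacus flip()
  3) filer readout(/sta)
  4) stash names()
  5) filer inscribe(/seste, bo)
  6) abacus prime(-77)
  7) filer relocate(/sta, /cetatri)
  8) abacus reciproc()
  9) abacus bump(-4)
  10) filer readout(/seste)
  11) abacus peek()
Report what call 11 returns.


Answer: -309/77

Derivation:
$ filer newfold p=/slajudro
  ok
$ abacus flip
  0
$ filer readout p=/sta
  grutu
$ stash names
  [gufo]
$ filer inscribe p=/seste c=bo
  created
$ abacus prime x=-77
  -77
$ filer relocate s=/sta d=/cetatri
  ok
$ abacus reciproc
  -1/77
$ abacus bump x=-4
  -309/77
$ filer readout p=/seste
  bo
$ abacus peek
  -309/77


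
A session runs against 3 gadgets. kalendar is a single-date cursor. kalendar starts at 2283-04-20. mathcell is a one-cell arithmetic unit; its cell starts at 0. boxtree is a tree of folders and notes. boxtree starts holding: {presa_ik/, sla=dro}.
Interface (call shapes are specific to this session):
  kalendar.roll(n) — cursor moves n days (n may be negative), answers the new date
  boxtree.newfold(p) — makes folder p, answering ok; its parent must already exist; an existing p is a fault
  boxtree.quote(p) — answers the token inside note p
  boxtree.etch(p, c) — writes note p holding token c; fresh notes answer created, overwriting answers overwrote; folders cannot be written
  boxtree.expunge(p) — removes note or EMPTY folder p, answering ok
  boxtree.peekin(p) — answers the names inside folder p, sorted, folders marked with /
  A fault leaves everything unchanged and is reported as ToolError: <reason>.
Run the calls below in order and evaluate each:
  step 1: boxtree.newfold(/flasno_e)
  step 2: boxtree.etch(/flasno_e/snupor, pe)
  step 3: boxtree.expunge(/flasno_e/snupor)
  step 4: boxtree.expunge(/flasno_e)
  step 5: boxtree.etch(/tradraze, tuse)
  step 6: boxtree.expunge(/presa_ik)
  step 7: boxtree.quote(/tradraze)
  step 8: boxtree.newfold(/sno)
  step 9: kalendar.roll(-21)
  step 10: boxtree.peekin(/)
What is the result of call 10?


I run boxtree.newfold with p='/flasno_e', — result: ok.
I invoke boxtree.etch with p='/flasno_e/snupor', c='pe', and get created.
Calling boxtree.expunge with p='/flasno_e/snupor', which returns ok.
Invoking boxtree.expunge with p='/flasno_e', and see ok.
I try boxtree.etch with p='/tradraze', c='tuse', — result: created.
Invoking boxtree.expunge with p='/presa_ik', and see ok.
I try boxtree.quote with p='/tradraze', yielding tuse.
Now I run boxtree.newfold with p='/sno', which returns ok.
I invoke kalendar.roll with n='-21', and observe 2283-03-30.
Invoking boxtree.peekin with p='/', and see [sla, sno/, tradraze].

Answer: [sla, sno/, tradraze]


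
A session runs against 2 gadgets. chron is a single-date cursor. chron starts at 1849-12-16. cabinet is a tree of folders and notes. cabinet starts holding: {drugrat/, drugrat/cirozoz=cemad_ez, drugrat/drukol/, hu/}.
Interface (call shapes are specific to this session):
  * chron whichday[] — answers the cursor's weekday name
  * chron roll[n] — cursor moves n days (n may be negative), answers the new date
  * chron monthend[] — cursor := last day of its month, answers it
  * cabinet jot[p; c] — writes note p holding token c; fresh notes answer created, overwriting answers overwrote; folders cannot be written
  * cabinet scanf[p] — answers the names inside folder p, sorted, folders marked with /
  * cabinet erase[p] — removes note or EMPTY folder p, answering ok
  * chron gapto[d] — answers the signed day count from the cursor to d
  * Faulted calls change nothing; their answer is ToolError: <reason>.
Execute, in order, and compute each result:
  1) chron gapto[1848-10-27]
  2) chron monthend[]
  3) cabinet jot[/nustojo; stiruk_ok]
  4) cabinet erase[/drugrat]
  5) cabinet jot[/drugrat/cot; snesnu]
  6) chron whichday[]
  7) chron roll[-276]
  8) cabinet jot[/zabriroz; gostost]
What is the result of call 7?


Answer: 1849-03-30

Derivation:
Invoking chron gapto(1848-10-27), and observe -415.
Calling chron monthend(), which returns 1849-12-31.
I call cabinet jot(/nustojo, stiruk_ok), and get created.
I invoke cabinet erase(/drugrat), yielding ToolError: not empty.
Next I call cabinet jot(/drugrat/cot, snesnu), and get created.
I use chron whichday(), giving Monday.
I run chron roll(-276), and see 1849-03-30.
I invoke cabinet jot(/zabriroz, gostost): created.


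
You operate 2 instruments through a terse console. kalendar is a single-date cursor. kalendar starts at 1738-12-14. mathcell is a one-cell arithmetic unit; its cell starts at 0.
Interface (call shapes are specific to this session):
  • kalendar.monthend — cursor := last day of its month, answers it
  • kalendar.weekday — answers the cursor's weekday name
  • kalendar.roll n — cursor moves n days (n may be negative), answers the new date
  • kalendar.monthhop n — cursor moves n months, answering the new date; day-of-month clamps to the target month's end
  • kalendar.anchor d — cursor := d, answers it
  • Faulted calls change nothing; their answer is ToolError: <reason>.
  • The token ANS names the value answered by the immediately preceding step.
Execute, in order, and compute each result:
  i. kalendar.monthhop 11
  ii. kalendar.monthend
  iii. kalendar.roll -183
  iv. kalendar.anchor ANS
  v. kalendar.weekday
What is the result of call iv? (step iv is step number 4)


Answer: 1739-05-31

Derivation:
→ kalendar.monthhop(n='11')
← 1739-11-14
→ kalendar.monthend()
← 1739-11-30
→ kalendar.roll(n='-183')
← 1739-05-31
→ kalendar.anchor(d='ANS')
← 1739-05-31
→ kalendar.weekday()
← Sunday


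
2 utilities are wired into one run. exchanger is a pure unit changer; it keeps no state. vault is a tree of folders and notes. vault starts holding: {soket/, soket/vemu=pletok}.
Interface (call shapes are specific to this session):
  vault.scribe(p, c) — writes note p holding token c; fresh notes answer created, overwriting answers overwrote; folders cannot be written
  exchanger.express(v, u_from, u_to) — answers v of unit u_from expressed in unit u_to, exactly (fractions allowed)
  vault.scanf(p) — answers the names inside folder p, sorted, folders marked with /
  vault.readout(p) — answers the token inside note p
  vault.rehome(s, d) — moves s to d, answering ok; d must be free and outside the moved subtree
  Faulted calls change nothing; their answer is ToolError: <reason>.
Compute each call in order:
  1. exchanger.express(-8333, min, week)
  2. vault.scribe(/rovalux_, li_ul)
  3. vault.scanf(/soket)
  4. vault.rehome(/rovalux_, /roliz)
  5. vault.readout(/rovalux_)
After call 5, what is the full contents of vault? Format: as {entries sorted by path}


I run express(-8333, min, week): -8333/10080.
I use scribe(/rovalux_, li_ul), yielding created.
I use scanf(/soket), and see [vemu].
Invoking rehome(/rovalux_, /roliz), giving ok.
I run readout(/rovalux_), yielding ToolError: not found.

Answer: {roliz=li_ul, soket/, soket/vemu=pletok}


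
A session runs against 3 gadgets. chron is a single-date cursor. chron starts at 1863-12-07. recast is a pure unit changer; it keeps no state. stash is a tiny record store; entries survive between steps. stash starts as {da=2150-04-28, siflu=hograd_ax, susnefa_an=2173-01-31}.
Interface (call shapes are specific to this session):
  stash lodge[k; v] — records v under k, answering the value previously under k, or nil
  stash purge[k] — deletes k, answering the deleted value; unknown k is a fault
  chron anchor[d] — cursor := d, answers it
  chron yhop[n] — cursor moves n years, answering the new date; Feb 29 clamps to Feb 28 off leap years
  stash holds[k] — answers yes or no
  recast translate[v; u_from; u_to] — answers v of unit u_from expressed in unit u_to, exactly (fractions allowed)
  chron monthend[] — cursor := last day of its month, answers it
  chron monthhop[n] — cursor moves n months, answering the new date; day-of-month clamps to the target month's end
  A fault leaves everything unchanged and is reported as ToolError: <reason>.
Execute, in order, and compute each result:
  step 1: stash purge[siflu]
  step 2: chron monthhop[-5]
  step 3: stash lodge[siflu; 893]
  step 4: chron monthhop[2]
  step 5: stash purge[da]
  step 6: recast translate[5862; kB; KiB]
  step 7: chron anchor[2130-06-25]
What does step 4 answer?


Answer: 1863-09-07

Derivation:
>> stash purge(k='siflu')
<< hograd_ax
>> chron monthhop(n='-5')
<< 1863-07-07
>> stash lodge(k='siflu', v='893')
<< nil
>> chron monthhop(n='2')
<< 1863-09-07
>> stash purge(k='da')
<< 2150-04-28
>> recast translate(v='5862', u_from='kB', u_to='KiB')
<< 366375/64
>> chron anchor(d='2130-06-25')
<< 2130-06-25


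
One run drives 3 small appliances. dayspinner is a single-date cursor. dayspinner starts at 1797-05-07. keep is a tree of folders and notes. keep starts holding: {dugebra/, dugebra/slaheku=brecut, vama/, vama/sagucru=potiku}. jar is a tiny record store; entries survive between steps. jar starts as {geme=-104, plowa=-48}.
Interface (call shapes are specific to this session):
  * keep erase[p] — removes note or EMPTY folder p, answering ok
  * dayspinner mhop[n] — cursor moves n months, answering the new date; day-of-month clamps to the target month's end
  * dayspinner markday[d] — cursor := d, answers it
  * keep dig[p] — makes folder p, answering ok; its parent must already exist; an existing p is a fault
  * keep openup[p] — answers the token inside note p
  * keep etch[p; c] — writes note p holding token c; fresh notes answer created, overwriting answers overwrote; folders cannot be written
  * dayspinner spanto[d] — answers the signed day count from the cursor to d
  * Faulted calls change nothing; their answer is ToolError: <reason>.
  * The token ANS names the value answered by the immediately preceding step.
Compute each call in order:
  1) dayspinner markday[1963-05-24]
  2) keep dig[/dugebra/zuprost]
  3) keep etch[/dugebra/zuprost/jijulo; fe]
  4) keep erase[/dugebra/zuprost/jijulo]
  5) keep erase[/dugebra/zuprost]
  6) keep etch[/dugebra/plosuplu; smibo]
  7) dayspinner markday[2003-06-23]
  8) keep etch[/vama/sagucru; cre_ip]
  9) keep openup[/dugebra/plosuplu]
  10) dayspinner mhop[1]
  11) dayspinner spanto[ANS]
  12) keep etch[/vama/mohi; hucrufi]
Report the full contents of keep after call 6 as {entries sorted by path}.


Answer: {dugebra/, dugebra/plosuplu=smibo, dugebra/slaheku=brecut, vama/, vama/sagucru=potiku}

Derivation:
# 1. dayspinner markday(d: 1963-05-24) == 1963-05-24
# 2. keep dig(p: /dugebra/zuprost) == ok
# 3. keep etch(p: /dugebra/zuprost/jijulo, c: fe) == created
# 4. keep erase(p: /dugebra/zuprost/jijulo) == ok
# 5. keep erase(p: /dugebra/zuprost) == ok
# 6. keep etch(p: /dugebra/plosuplu, c: smibo) == created
# 7. dayspinner markday(d: 2003-06-23) == 2003-06-23
# 8. keep etch(p: /vama/sagucru, c: cre_ip) == overwrote
# 9. keep openup(p: /dugebra/plosuplu) == smibo
# 10. dayspinner mhop(n: 1) == 2003-07-23
# 11. dayspinner spanto(d: ANS) == 0
# 12. keep etch(p: /vama/mohi, c: hucrufi) == created


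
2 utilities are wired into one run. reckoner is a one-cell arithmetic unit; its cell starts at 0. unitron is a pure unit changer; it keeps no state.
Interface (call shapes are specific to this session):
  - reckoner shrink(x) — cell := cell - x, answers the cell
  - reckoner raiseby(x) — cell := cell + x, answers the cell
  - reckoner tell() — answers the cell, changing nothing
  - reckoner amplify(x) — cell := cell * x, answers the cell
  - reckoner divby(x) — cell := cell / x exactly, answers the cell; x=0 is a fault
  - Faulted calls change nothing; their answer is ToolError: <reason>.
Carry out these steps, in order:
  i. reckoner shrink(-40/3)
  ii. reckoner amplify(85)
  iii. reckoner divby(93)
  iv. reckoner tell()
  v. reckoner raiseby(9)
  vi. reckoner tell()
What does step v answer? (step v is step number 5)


Answer: 5911/279

Derivation:
==> reckoner shrink(x→-40/3)
<== 40/3
==> reckoner amplify(x→85)
<== 3400/3
==> reckoner divby(x→93)
<== 3400/279
==> reckoner tell()
<== 3400/279
==> reckoner raiseby(x→9)
<== 5911/279
==> reckoner tell()
<== 5911/279


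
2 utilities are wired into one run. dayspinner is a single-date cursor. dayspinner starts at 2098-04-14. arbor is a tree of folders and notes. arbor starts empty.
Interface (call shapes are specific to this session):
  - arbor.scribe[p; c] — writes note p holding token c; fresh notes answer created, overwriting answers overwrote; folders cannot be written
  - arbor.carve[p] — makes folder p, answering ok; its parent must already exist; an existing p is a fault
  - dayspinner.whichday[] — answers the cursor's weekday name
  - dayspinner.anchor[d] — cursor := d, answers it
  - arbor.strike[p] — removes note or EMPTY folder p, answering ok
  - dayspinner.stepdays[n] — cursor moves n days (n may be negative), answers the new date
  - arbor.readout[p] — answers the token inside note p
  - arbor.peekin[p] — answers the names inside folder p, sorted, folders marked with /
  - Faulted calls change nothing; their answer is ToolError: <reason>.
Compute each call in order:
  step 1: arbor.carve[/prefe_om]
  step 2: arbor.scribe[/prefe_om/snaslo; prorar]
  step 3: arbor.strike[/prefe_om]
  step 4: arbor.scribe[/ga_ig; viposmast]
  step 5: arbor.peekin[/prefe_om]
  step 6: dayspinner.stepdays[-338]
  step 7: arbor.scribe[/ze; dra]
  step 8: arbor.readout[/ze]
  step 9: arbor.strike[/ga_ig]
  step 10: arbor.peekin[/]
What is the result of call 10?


Answer: [prefe_om/, ze]

Derivation:
! carve(/prefe_om) == ok
! scribe(/prefe_om/snaslo, prorar) == created
! strike(/prefe_om) == ToolError: not empty
! scribe(/ga_ig, viposmast) == created
! peekin(/prefe_om) == [snaslo]
! stepdays(-338) == 2097-05-11
! scribe(/ze, dra) == created
! readout(/ze) == dra
! strike(/ga_ig) == ok
! peekin(/) == [prefe_om/, ze]


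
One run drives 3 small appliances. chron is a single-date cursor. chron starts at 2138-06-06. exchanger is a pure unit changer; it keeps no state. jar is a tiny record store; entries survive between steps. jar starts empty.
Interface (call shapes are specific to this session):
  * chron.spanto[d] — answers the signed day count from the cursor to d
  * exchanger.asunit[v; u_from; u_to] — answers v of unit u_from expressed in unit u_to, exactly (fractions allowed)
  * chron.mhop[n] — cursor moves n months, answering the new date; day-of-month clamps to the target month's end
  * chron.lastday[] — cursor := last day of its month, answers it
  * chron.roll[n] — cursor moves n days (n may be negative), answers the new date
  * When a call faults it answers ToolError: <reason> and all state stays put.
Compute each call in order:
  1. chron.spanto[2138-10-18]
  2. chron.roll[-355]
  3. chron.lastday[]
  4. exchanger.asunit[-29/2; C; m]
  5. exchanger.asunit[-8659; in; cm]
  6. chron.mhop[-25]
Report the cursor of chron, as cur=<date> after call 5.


[in] chron.spanto d=2138-10-18
[out] 134
[in] chron.roll n=-355
[out] 2137-06-16
[in] chron.lastday
[out] 2137-06-30
[in] exchanger.asunit v=-29/2 u_from=C u_to=m
[out] ToolError: incompatible units
[in] exchanger.asunit v=-8659 u_from=in u_to=cm
[out] -1099693/50
[in] chron.mhop n=-25
[out] 2135-05-30

Answer: cur=2137-06-30


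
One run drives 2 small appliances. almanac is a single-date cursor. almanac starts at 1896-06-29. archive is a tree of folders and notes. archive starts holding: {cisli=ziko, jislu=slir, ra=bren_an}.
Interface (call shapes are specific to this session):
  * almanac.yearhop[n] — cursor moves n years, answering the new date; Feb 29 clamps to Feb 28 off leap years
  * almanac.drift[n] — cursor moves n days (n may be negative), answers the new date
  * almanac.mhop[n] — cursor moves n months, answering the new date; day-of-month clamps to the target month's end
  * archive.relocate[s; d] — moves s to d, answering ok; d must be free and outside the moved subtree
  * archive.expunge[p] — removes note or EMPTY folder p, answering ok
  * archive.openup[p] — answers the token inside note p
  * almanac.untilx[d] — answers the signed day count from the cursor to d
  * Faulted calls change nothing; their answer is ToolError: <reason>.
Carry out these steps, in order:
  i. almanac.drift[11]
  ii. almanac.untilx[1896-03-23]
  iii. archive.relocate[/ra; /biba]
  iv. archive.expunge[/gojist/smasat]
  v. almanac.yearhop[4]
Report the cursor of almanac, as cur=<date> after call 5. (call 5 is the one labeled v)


==> drift(n='11')
<== 1896-07-10
==> untilx(d='1896-03-23')
<== -109
==> relocate(s='/ra', d='/biba')
<== ok
==> expunge(p='/gojist/smasat')
<== ToolError: not found
==> yearhop(n='4')
<== 1900-07-10

Answer: cur=1900-07-10


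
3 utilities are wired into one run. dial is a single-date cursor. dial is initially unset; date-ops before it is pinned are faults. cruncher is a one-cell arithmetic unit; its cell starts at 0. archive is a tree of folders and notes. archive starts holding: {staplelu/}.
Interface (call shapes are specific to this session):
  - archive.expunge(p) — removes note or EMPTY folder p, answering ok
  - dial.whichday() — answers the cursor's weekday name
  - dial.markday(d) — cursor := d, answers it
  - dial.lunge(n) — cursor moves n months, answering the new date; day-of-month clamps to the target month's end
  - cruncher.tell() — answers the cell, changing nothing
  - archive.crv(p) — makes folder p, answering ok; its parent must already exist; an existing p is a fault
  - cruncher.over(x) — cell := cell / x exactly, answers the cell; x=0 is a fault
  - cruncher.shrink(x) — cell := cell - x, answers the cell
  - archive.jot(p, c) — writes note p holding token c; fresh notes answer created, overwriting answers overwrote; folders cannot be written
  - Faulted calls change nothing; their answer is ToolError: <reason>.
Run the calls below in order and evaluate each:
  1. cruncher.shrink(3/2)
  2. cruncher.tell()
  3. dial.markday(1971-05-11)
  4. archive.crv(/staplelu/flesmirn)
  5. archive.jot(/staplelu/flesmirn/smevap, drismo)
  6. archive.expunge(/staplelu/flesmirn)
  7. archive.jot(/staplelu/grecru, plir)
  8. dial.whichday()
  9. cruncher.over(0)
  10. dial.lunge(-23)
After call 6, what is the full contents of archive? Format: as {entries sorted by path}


;; shrink(x=3/2) -> -3/2
;; tell() -> -3/2
;; markday(d=1971-05-11) -> 1971-05-11
;; crv(p=/staplelu/flesmirn) -> ok
;; jot(p=/staplelu/flesmirn/smevap, c=drismo) -> created
;; expunge(p=/staplelu/flesmirn) -> ToolError: not empty
;; jot(p=/staplelu/grecru, c=plir) -> created
;; whichday() -> Tuesday
;; over(x=0) -> ToolError: division by zero
;; lunge(n=-23) -> 1969-06-11

Answer: {staplelu/, staplelu/flesmirn/, staplelu/flesmirn/smevap=drismo}


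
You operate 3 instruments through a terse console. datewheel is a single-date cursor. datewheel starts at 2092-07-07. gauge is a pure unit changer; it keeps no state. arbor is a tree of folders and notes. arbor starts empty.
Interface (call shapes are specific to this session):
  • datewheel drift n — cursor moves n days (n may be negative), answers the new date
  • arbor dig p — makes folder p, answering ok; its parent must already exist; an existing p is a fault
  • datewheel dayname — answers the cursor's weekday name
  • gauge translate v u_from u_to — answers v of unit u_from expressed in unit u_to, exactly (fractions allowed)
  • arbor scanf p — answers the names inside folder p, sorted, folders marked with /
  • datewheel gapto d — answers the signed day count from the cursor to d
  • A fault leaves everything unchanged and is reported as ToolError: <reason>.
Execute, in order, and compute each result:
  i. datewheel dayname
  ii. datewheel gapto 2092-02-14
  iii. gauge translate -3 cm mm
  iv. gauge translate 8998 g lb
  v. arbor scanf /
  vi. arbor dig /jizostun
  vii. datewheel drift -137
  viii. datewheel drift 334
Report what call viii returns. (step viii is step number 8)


>>> datewheel dayname
= Monday
>>> datewheel gapto d='2092-02-14'
= -144
>>> gauge translate v='-3' u_from='cm' u_to='mm'
= -30
>>> gauge translate v='8998' u_from='g' u_to='lb'
= 81800000/4123567
>>> arbor scanf p='/'
= []
>>> arbor dig p='/jizostun'
= ok
>>> datewheel drift n='-137'
= 2092-02-21
>>> datewheel drift n='334'
= 2093-01-20

Answer: 2093-01-20


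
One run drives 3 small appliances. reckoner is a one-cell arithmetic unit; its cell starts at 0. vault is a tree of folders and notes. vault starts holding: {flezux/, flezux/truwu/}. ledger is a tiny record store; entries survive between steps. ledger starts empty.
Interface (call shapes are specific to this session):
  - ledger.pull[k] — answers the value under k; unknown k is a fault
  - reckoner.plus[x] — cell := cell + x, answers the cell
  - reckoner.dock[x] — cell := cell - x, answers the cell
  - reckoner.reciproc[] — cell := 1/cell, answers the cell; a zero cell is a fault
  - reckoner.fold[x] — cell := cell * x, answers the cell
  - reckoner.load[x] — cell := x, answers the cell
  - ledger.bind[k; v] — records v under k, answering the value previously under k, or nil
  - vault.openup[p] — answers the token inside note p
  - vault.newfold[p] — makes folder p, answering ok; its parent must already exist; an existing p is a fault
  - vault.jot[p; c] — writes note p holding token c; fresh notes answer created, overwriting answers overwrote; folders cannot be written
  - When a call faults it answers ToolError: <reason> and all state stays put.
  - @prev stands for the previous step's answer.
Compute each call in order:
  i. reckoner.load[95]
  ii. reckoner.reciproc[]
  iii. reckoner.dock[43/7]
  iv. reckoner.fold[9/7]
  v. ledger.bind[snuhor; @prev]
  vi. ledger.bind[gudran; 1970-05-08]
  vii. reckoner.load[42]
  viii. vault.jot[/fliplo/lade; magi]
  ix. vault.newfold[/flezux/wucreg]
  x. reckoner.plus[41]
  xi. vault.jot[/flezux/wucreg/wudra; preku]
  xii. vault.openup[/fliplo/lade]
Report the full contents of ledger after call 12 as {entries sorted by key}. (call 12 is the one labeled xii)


Calling reckoner.load(x: 95), and get 95.
Now I run reckoner.reciproc, — result: 1/95.
I try reckoner.dock(x: 43/7), — result: -4078/665.
I use reckoner.fold(x: 9/7): -36702/4655.
Next I call ledger.bind(k: snuhor, v: @prev), and get nil.
Next I call ledger.bind(k: gudran, v: 1970-05-08), — result: nil.
Now I run reckoner.load(x: 42), and observe 42.
I run vault.jot(p: /fliplo/lade, c: magi), and observe ToolError: no parent.
I call vault.newfold(p: /flezux/wucreg), and observe ok.
Next I call reckoner.plus(x: 41), and observe 83.
Now I run vault.jot(p: /flezux/wucreg/wudra, c: preku), → created.
Invoking vault.openup(p: /fliplo/lade), and observe ToolError: not found.

Answer: {gudran=1970-05-08, snuhor=-36702/4655}


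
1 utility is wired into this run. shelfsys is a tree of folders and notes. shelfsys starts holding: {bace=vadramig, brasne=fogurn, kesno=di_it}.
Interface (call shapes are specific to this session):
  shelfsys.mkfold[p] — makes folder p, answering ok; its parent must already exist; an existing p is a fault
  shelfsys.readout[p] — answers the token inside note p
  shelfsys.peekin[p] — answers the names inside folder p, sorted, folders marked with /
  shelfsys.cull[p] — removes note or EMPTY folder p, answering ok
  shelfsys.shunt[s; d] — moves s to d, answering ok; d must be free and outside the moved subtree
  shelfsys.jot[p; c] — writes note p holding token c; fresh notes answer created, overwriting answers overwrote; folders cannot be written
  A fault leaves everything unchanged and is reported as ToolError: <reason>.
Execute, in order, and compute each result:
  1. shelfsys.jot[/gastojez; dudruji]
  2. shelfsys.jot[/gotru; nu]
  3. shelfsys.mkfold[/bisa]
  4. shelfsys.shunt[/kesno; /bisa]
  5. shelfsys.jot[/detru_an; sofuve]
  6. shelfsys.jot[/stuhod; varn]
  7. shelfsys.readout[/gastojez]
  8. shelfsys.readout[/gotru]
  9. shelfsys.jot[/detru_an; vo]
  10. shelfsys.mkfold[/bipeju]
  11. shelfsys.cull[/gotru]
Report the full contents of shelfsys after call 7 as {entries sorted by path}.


I invoke jot with p: /gastojez, c: dudruji, which returns created.
I run jot with p: /gotru, c: nu, and see created.
Next I call mkfold with p: /bisa, → ok.
Now I run shunt with s: /kesno, d: /bisa, which returns ToolError: exists.
Now I run jot with p: /detru_an, c: sofuve, giving created.
I run jot with p: /stuhod, c: varn, and get created.
I use readout with p: /gastojez, — result: dudruji.
I use readout with p: /gotru, → nu.
Next I call jot with p: /detru_an, c: vo, — result: overwrote.
Next I call mkfold with p: /bipeju, and get ok.
I call cull with p: /gotru, giving ok.

Answer: {bace=vadramig, bisa/, brasne=fogurn, detru_an=sofuve, gastojez=dudruji, gotru=nu, kesno=di_it, stuhod=varn}


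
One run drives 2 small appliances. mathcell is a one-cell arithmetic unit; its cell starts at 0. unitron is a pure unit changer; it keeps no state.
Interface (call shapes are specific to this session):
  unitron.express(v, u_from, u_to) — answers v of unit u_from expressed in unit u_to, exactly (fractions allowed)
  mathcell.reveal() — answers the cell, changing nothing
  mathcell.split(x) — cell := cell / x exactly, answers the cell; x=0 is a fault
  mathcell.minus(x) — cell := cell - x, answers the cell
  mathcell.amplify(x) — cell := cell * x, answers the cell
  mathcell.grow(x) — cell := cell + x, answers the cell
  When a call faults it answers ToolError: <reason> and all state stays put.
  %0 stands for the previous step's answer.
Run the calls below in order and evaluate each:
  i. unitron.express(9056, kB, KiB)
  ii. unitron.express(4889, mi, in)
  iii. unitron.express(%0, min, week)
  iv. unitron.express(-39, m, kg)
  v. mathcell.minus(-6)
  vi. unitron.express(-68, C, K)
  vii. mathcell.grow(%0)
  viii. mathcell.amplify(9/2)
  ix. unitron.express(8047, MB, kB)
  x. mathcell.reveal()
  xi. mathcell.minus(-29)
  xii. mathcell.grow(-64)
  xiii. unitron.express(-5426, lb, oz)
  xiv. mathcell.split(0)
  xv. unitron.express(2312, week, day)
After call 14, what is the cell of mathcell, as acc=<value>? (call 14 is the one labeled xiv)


I use unitron.express with v→9056, u_from→kB, u_to→KiB, giving 35375/4.
I call unitron.express with v→4889, u_from→mi, u_to→in, and get 309767040.
Invoking unitron.express with v→%0, u_from→min, u_to→week: 215116/7.
I run unitron.express with v→-39, u_from→m, u_to→kg: ToolError: incompatible units.
Next I call mathcell.minus with x→-6, and observe 6.
Using unitron.express with v→-68, u_from→C, u_to→K, and observe 4103/20.
I call mathcell.grow with x→%0, giving 4223/20.
Then mathcell.amplify with x→9/2: 38007/40.
I try unitron.express with v→8047, u_from→MB, u_to→kB, and see 8047000.
Calling mathcell.reveal(), which returns 38007/40.
I invoke mathcell.minus with x→-29, and get 39167/40.
I use mathcell.grow with x→-64, giving 36607/40.
I call unitron.express with v→-5426, u_from→lb, u_to→oz: -86816.
I run mathcell.split with x→0, and get ToolError: division by zero.
Next I call unitron.express with v→2312, u_from→week, u_to→day, giving 16184.

Answer: acc=36607/40
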